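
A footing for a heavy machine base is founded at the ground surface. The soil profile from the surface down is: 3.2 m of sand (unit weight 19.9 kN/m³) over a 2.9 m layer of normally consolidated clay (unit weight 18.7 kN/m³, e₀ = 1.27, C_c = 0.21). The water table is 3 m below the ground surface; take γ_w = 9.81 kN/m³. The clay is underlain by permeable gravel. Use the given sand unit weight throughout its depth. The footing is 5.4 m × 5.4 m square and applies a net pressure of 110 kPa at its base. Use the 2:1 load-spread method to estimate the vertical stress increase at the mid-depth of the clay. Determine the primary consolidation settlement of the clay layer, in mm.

S_c ≈ 41.3 mm

Mid-depth of clay below the ground surface: z = 3.2 + 2.9/2 = 4.65 m.
Total vertical stress at mid-clay: σ_v = 19.9×3.2 + 18.7×1.45 = 90.795 kPa.
Pore pressure: u = 9.81×(4.65 − 3) = 16.186 kPa.
Initial effective stress: σ'_0 = σ_v − u = 90.795 − 16.186 = 74.609 kPa.
Stress increase at mid-clay by the 2:1 spreading method:
Δσ = qBL/((B+z)(L+z)) = 110×5.4×5.4/((5.4+4.65)(5.4+4.65)) = 31.758 kPa
Final effective stress: σ'_f = σ'_0 + Δσ = 74.609 + 31.758 = 106.37 kPa.
Normally consolidated clay, so the full stress increment lies on the virgin compression line:
S_c = C_c·H/(1+e₀)·log₁₀(σ'_f/σ'_0) = 0.21×2.9/(1+1.27)×log₁₀(106.37/74.609)
    = 0.26828 × 0.15403 = 0.04132 m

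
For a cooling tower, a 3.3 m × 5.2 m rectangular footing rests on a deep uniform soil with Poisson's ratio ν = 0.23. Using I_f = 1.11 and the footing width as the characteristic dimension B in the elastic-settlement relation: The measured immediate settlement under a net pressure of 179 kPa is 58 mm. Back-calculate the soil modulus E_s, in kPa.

E_s ≈ 10700 kPa

S_e = q·B·(1−ν²)/E_s · I_f  ⇒  E_s = q·B·(1−ν²)·I_f / S_e.
E_s = 179 × 3.3 × 0.9471 × 1.11 / 0.058 = 10710 kPa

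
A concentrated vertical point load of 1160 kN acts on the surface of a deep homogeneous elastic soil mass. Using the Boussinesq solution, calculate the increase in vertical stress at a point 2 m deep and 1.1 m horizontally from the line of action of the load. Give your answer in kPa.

Boussinesq vertical stress below a point load on an elastic half-space:
Δσ_z = 3P/(2πz²) · [1 + (r/z)²]^(−5/2)
r/z = 1.1/2 = 0.55; [1+(r/z)²]^(−5/2) = 0.51648.
Δσ_z = 3×1160/(2π×2²) × 0.51648 = 138.46 × 0.51648 = 71.51 kPa

Δσ_z ≈ 71.5 kPa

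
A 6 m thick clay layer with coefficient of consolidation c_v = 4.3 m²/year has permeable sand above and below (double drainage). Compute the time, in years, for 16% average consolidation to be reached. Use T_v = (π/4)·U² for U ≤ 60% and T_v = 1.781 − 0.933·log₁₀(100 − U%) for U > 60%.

Drainage path length: H_d = H/2 = 3 m (double drainage).
U ≤ 60%: T_v = (π/4)·U² = (π/4)×0.16² = 0.020106.
t = T_v·H_d²/c_v = 0.020106×3²/4.3 = 0.04208 years.

t ≈ 0.0421 years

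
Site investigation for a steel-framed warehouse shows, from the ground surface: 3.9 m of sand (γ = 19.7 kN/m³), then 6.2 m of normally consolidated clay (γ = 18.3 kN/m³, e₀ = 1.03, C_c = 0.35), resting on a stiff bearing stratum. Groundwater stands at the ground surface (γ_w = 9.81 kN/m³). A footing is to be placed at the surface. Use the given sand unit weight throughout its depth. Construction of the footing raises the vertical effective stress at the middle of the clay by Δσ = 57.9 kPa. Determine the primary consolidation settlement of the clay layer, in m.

Mid-depth of clay below the ground surface: z = 3.9 + 6.2/2 = 7 m.
Total vertical stress at mid-clay: σ_v = 19.7×3.9 + 18.3×3.1 = 133.56 kPa.
Pore pressure: u = 9.81×(7 − 0) = 68.67 kPa.
Initial effective stress: σ'_0 = σ_v − u = 133.56 − 68.67 = 64.89 kPa.
Final effective stress: σ'_f = σ'_0 + Δσ = 64.89 + 57.9 = 122.79 kPa.
Normally consolidated clay, so the full stress increment lies on the virgin compression line:
S_c = C_c·H/(1+e₀)·log₁₀(σ'_f/σ'_0) = 0.35×6.2/(1+1.03)×log₁₀(122.79/64.89)
    = 1.069 × 0.27699 = 0.2961 m

S_c ≈ 0.296 m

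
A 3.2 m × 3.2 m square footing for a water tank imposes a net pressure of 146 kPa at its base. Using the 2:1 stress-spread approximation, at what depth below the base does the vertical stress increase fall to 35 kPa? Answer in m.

2:1 spreading — at depth z the loaded area has grown by z in each plan dimension:
qB²/(B+z)² = Δσ_z ⇒ z = B(√(q/Δσ_z) − 1) = 3.2×(√(146/35) − 1) = 3.336 m

z ≈ 3.34 m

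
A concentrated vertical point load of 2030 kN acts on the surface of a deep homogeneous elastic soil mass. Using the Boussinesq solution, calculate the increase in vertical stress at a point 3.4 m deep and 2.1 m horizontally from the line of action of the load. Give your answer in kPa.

Boussinesq vertical stress below a point load on an elastic half-space:
Δσ_z = 3P/(2πz²) · [1 + (r/z)²]^(−5/2)
r/z = 2.1/3.4 = 0.61765; [1+(r/z)²]^(−5/2) = 0.44579.
Δσ_z = 3×2030/(2π×3.4²) × 0.44579 = 83.845 × 0.44579 = 37.38 kPa

Δσ_z ≈ 37.4 kPa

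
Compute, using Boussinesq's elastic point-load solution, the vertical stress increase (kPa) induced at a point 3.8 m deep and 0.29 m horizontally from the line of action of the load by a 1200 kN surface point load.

Δσ_z ≈ 39.1 kPa

Boussinesq vertical stress below a point load on an elastic half-space:
Δσ_z = 3P/(2πz²) · [1 + (r/z)²]^(−5/2)
r/z = 0.29/3.8 = 0.076316; [1+(r/z)²]^(−5/2) = 0.98559.
Δσ_z = 3×1200/(2π×3.8²) × 0.98559 = 39.679 × 0.98559 = 39.11 kPa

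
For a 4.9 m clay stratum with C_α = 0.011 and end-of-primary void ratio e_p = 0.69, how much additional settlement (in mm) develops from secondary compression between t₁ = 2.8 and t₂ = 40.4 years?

Secondary compression: S_s = C_α·H/(1+e_p)·log₁₀(t₂/t₁)
S_s = 0.011×4.9/(1+0.69)×log₁₀(40.4/2.8)
    = 0.03189 × 1.159 = 0.03697 m

S_s ≈ 37 mm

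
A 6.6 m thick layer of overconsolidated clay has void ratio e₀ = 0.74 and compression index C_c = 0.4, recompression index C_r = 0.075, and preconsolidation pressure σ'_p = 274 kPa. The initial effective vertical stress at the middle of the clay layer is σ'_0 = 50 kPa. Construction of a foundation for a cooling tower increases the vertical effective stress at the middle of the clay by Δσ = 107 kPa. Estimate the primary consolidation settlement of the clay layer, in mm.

Final effective stress: σ'_f = 50 + 107 = 157 kPa.
σ'_f = 157 ≤ σ'_p = 274 kPa, so the clay remains overconsolidated and only the recompression index applies:
S_c = C_r·H/(1+e₀)·log₁₀(σ'_f/σ'_0) = 0.075×6.6/1.74×log₁₀(157/50)
    = 0.28448 × 0.49693 = 0.1414 m

S_c ≈ 141 mm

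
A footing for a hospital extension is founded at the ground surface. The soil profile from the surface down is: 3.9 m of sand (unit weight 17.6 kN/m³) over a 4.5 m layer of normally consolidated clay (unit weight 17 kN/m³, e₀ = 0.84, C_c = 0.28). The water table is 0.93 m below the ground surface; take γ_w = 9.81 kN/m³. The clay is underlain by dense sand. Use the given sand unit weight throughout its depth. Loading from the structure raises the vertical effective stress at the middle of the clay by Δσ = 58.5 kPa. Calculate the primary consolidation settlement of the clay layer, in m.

Mid-depth of clay below the ground surface: z = 3.9 + 4.5/2 = 6.15 m.
Total vertical stress at mid-clay: σ_v = 17.6×3.9 + 17×2.25 = 106.89 kPa.
Pore pressure: u = 9.81×(6.15 − 0.93) = 51.208 kPa.
Initial effective stress: σ'_0 = σ_v − u = 106.89 − 51.208 = 55.682 kPa.
Final effective stress: σ'_f = σ'_0 + Δσ = 55.682 + 58.5 = 114.18 kPa.
Normally consolidated clay, so the full stress increment lies on the virgin compression line:
S_c = C_c·H/(1+e₀)·log₁₀(σ'_f/σ'_0) = 0.28×4.5/(1+0.84)×log₁₀(114.18/55.682)
    = 0.68478 × 0.31188 = 0.2136 m

S_c ≈ 0.214 m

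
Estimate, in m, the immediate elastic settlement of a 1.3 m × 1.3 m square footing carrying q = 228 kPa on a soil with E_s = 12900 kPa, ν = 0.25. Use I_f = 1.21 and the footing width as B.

Immediate (elastic) settlement: S_e = q·B·(1−ν²)/E_s · I_f.
S_e = 228 × 1.3 × (1 − 0.25²) / 12900 × 1.21
    = 228 × 1.3 × 0.9375 / 12900 × 1.21
    = 0.02606 m

S_e ≈ 0.0261 m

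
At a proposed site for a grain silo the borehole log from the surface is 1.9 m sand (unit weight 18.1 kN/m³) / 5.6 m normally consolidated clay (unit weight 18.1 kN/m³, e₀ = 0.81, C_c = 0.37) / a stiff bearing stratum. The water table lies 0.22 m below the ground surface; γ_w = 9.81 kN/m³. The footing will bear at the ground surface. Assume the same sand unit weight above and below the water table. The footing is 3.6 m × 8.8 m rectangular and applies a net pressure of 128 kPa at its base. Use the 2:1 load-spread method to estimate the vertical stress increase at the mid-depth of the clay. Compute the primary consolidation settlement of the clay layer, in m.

S_c ≈ 0.314 m

Mid-depth of clay below the ground surface: z = 1.9 + 5.6/2 = 4.7 m.
Total vertical stress at mid-clay: σ_v = 18.1×1.9 + 18.1×2.8 = 85.07 kPa.
Pore pressure: u = 9.81×(4.7 − 0.22) = 43.949 kPa.
Initial effective stress: σ'_0 = σ_v − u = 85.07 − 43.949 = 41.121 kPa.
Stress increase at mid-clay by the 2:1 spreading method:
Δσ = qBL/((B+z)(L+z)) = 128×3.6×8.8/((3.6+4.7)(8.8+4.7)) = 36.19 kPa
Final effective stress: σ'_f = σ'_0 + Δσ = 41.121 + 36.19 = 77.311 kPa.
Normally consolidated clay, so the full stress increment lies on the virgin compression line:
S_c = C_c·H/(1+e₀)·log₁₀(σ'_f/σ'_0) = 0.37×5.6/(1+0.81)×log₁₀(77.311/41.121)
    = 1.1448 × 0.27418 = 0.3139 m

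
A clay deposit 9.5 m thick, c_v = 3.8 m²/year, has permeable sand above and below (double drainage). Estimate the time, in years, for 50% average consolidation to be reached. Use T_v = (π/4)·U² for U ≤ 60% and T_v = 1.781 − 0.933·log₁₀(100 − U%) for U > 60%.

t ≈ 1.17 years

Drainage path length: H_d = H/2 = 4.75 m (double drainage).
U ≤ 60%: T_v = (π/4)·U² = (π/4)×0.5² = 0.19635.
t = T_v·H_d²/c_v = 0.19635×4.75²/3.8 = 1.166 years.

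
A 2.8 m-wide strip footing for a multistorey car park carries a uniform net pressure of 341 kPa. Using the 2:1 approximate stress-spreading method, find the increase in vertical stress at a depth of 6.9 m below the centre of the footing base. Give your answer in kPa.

Δσ_z ≈ 98.4 kPa

By the 2:1 method the load spreads at 1 horizontal : 2 vertical, so at depth z the loaded area has grown by z in each plan dimension:
Δσ = qB/(B+z) = 341×2.8/(2.8+6.9) = 98.433 kPa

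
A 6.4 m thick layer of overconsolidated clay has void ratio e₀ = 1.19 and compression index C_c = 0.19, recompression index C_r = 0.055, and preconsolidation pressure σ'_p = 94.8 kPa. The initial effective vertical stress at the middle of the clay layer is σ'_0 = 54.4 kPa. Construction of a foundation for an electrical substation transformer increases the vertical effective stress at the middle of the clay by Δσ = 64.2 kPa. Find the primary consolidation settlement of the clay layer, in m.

S_c ≈ 0.0928 m

Final effective stress: σ'_f = 54.4 + 64.2 = 118.6 kPa.
σ'_f = 118.6 > σ'_p = 94.8 kPa, so the stress path crosses the preconsolidation pressure — recompression up to σ'_p, then virgin compression beyond:
S_c = H/(1+e₀)·[C_r·log₁₀(σ'_p/σ'_0) + C_c·log₁₀(σ'_f/σ'_p)]
    = 6.4/2.19 × [0.055×log₁₀(94.8/54.4) + 0.19×log₁₀(118.6/94.8)]
    = 2.9224 × [0.013267 + 0.018483] = 0.09279 m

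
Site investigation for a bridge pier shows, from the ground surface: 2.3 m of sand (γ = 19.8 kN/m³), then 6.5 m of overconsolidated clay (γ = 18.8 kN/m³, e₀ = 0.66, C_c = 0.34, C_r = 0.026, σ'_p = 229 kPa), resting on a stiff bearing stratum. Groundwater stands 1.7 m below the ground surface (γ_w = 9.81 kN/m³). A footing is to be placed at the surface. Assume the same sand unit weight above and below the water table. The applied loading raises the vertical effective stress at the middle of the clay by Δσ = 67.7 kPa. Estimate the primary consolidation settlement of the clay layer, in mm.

Mid-depth of clay below the ground surface: z = 2.3 + 6.5/2 = 5.55 m.
Total vertical stress at mid-clay: σ_v = 19.8×2.3 + 18.8×3.25 = 106.64 kPa.
Pore pressure: u = 9.81×(5.55 − 1.7) = 37.769 kPa.
Initial effective stress: σ'_0 = σ_v − u = 106.64 − 37.769 = 68.871 kPa.
Final effective stress: σ'_f = 68.871 + 67.7 = 136.57 kPa.
σ'_f = 136.57 ≤ σ'_p = 229 kPa, so the clay remains overconsolidated and only the recompression index applies:
S_c = C_r·H/(1+e₀)·log₁₀(σ'_f/σ'_0) = 0.026×6.5/1.66×log₁₀(136.57/68.871)
    = 0.10181 × 0.29732 = 0.03027 m

S_c ≈ 30.3 mm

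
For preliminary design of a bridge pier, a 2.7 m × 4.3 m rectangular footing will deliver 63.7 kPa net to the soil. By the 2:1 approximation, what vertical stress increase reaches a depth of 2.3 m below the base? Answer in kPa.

By the 2:1 method the load spreads at 1 horizontal : 2 vertical, so at depth z the loaded area has grown by z in each plan dimension:
Δσ = qBL/((B+z)(L+z)) = 63.7×2.7×4.3/((2.7+2.3)(4.3+2.3)) = 22.411 kPa

Δσ_z ≈ 22.4 kPa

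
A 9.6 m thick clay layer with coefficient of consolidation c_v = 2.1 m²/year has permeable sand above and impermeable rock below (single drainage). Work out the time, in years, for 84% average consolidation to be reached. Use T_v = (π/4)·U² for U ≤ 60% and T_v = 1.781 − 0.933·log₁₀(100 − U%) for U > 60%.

t ≈ 28.9 years

Drainage path length: H_d = H = 9.6 m (single drainage).
U > 60%: T_v = 1.781 − 0.933·log₁₀(100 − 84) = 0.65756.
t = T_v·H_d²/c_v = 0.65756×9.6²/2.1 = 28.86 years.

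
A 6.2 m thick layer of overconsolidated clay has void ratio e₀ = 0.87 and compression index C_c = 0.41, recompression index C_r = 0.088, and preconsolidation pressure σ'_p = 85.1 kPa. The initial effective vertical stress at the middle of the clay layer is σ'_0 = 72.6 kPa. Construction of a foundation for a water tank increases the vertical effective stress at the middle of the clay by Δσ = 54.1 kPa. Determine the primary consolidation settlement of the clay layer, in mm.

S_c ≈ 255 mm

Final effective stress: σ'_f = 72.6 + 54.1 = 126.7 kPa.
σ'_f = 126.7 > σ'_p = 85.1 kPa, so the stress path crosses the preconsolidation pressure — recompression up to σ'_p, then virgin compression beyond:
S_c = H/(1+e₀)·[C_r·log₁₀(σ'_p/σ'_0) + C_c·log₁₀(σ'_f/σ'_p)]
    = 6.2/1.87 × [0.088×log₁₀(85.1/72.6) + 0.41×log₁₀(126.7/85.1)]
    = 3.3155 × [0.0060714 + 0.070867] = 0.2551 m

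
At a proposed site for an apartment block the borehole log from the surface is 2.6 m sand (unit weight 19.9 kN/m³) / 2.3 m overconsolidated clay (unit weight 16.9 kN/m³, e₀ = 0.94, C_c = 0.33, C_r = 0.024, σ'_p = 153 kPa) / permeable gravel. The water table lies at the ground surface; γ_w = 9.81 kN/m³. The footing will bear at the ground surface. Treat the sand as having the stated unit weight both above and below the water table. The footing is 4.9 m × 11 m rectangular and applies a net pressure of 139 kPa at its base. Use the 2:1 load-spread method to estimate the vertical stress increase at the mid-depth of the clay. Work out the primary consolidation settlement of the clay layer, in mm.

S_c ≈ 12.3 mm

Mid-depth of clay below the ground surface: z = 2.6 + 2.3/2 = 3.75 m.
Total vertical stress at mid-clay: σ_v = 19.9×2.6 + 16.9×1.15 = 71.175 kPa.
Pore pressure: u = 9.81×(3.75 − 0) = 36.788 kPa.
Initial effective stress: σ'_0 = σ_v − u = 71.175 − 36.788 = 34.387 kPa.
Stress increase at mid-clay by the 2:1 spreading method:
Δσ = qBL/((B+z)(L+z)) = 139×4.9×11/((4.9+3.75)(11+3.75)) = 58.721 kPa
Final effective stress: σ'_f = 34.387 + 58.721 = 93.108 kPa.
σ'_f = 93.108 ≤ σ'_p = 153 kPa, so the clay remains overconsolidated and only the recompression index applies:
S_c = C_r·H/(1+e₀)·log₁₀(σ'_f/σ'_0) = 0.024×2.3/1.94×log₁₀(93.108/34.387)
    = 0.028454 × 0.43259 = 0.01231 m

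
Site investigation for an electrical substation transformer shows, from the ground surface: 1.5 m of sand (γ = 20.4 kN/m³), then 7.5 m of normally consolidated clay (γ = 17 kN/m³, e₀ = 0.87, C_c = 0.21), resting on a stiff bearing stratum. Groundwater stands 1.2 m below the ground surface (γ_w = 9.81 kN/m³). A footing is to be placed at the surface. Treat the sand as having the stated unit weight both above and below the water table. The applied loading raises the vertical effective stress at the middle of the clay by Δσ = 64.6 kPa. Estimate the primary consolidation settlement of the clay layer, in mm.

Mid-depth of clay below the ground surface: z = 1.5 + 7.5/2 = 5.25 m.
Total vertical stress at mid-clay: σ_v = 20.4×1.5 + 17×3.75 = 94.35 kPa.
Pore pressure: u = 9.81×(5.25 − 1.2) = 39.73 kPa.
Initial effective stress: σ'_0 = σ_v − u = 94.35 − 39.73 = 54.62 kPa.
Final effective stress: σ'_f = σ'_0 + Δσ = 54.62 + 64.6 = 119.22 kPa.
Normally consolidated clay, so the full stress increment lies on the virgin compression line:
S_c = C_c·H/(1+e₀)·log₁₀(σ'_f/σ'_0) = 0.21×7.5/(1+0.87)×log₁₀(119.22/54.62)
    = 0.84225 × 0.339 = 0.2855 m

S_c ≈ 286 mm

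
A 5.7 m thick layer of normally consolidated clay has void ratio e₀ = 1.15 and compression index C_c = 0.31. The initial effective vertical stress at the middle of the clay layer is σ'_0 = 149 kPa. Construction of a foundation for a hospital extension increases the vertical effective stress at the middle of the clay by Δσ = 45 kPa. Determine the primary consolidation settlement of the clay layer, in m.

Final effective stress: σ'_f = σ'_0 + Δσ = 149 + 45 = 194 kPa.
Normally consolidated clay, so the full stress increment lies on the virgin compression line:
S_c = C_c·H/(1+e₀)·log₁₀(σ'_f/σ'_0) = 0.31×5.7/(1+1.15)×log₁₀(194/149)
    = 0.82186 × 0.11462 = 0.0942 m

S_c ≈ 0.0942 m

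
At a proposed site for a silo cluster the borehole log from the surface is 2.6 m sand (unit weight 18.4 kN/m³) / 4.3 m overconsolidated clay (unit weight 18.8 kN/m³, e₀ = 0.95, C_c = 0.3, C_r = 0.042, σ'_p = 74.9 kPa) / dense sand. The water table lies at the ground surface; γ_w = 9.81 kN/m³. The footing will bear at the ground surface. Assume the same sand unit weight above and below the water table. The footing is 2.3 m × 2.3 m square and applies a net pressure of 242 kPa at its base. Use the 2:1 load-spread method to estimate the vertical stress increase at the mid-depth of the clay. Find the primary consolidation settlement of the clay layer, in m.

S_c ≈ 0.0194 m

Mid-depth of clay below the ground surface: z = 2.6 + 4.3/2 = 4.75 m.
Total vertical stress at mid-clay: σ_v = 18.4×2.6 + 18.8×2.15 = 88.26 kPa.
Pore pressure: u = 9.81×(4.75 − 0) = 46.598 kPa.
Initial effective stress: σ'_0 = σ_v − u = 88.26 − 46.598 = 41.662 kPa.
Stress increase at mid-clay by the 2:1 spreading method:
Δσ = qBL/((B+z)(L+z)) = 242×2.3×2.3/((2.3+4.75)(2.3+4.75)) = 25.757 kPa
Final effective stress: σ'_f = 41.662 + 25.757 = 67.419 kPa.
σ'_f = 67.419 ≤ σ'_p = 74.9 kPa, so the clay remains overconsolidated and only the recompression index applies:
S_c = C_r·H/(1+e₀)·log₁₀(σ'_f/σ'_0) = 0.042×4.3/1.95×log₁₀(67.419/41.662)
    = 0.092614 × 0.20904 = 0.01936 m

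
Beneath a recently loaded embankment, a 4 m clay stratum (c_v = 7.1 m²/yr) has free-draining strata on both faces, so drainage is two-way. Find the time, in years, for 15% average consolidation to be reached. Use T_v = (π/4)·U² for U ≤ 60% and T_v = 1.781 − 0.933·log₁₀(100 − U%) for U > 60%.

Drainage path length: H_d = H/2 = 2 m (double drainage).
U ≤ 60%: T_v = (π/4)·U² = (π/4)×0.15² = 0.017671.
t = T_v·H_d²/c_v = 0.017671×2²/7.1 = 0.009955 years.

t ≈ 0.00996 years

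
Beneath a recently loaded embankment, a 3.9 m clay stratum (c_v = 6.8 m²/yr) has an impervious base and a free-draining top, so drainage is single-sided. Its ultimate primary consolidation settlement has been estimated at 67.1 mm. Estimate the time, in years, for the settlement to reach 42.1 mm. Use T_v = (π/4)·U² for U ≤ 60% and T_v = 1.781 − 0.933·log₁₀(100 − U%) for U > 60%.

t ≈ 0.705 years

Drainage path length: H_d = H = 3.9 m (single drainage).
U = S(t)/S_ult = 42.1/67.1 = 0.6274.
U > 60%: T_v = 1.781 − 0.933·log₁₀(100 − 62.742) = 0.31505.
t = T_v·H_d²/c_v = 0.31505×3.9²/6.8 = 0.7047 years.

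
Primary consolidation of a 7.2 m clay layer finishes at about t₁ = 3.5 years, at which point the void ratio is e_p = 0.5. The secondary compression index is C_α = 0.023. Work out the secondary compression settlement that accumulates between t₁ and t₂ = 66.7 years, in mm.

S_s ≈ 141 mm

Secondary compression: S_s = C_α·H/(1+e_p)·log₁₀(t₂/t₁)
S_s = 0.023×7.2/(1+0.5)×log₁₀(66.7/3.5)
    = 0.1104 × 1.28 = 0.1413 m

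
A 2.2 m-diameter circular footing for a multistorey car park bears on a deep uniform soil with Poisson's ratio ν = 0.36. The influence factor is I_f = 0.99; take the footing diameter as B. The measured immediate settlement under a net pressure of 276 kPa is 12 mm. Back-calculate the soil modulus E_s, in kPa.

S_e = q·B·(1−ν²)/E_s · I_f  ⇒  E_s = q·B·(1−ν²)·I_f / S_e.
E_s = 276 × 2.2 × 0.8704 × 0.99 / 0.012 = 43600 kPa

E_s ≈ 43600 kPa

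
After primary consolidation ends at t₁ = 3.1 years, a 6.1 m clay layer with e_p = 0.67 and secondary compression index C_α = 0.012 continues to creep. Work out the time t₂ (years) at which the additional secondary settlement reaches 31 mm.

S_s = C_α·H/(1+e_p)·log₁₀(t₂/t₁) ⇒ log₁₀(t₂/t₁) = S_s·(1+e_p)/(C_α·H).
log₁₀(t₂/t₁) = 0.031 × (1+0.67) / (0.012×6.1) = 0.7072
t₂ = t₁ × 10^0.7072 = 3.1 × 5.096 = 15.8 years

t₂ ≈ 15.8 years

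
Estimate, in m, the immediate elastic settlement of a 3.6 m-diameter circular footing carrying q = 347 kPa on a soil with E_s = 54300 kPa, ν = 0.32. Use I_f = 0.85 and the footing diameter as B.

Immediate (elastic) settlement: S_e = q·B·(1−ν²)/E_s · I_f.
S_e = 347 × 3.6 × (1 − 0.32²) / 54300 × 0.85
    = 347 × 3.6 × 0.8976 / 54300 × 0.85
    = 0.01755 m

S_e ≈ 0.0176 m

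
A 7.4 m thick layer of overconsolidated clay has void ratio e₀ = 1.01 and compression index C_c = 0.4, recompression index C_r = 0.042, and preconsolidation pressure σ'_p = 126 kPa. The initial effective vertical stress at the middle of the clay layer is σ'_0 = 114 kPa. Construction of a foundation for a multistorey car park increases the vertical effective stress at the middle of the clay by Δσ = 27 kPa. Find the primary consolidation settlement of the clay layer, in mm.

S_c ≈ 78.7 mm

Final effective stress: σ'_f = 114 + 27 = 141 kPa.
σ'_f = 141 > σ'_p = 126 kPa, so the stress path crosses the preconsolidation pressure — recompression up to σ'_p, then virgin compression beyond:
S_c = H/(1+e₀)·[C_r·log₁₀(σ'_p/σ'_0) + C_c·log₁₀(σ'_f/σ'_p)]
    = 7.4/2.01 × [0.042×log₁₀(126/114) + 0.4×log₁₀(141/126)]
    = 3.6816 × [0.0018256 + 0.019539] = 0.07866 m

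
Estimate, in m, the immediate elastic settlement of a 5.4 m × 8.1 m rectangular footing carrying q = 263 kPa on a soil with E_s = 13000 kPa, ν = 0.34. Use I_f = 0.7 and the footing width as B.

S_e ≈ 0.0676 m

Immediate (elastic) settlement: S_e = q·B·(1−ν²)/E_s · I_f.
S_e = 263 × 5.4 × (1 − 0.34²) / 13000 × 0.7
    = 263 × 5.4 × 0.8844 / 13000 × 0.7
    = 0.06763 m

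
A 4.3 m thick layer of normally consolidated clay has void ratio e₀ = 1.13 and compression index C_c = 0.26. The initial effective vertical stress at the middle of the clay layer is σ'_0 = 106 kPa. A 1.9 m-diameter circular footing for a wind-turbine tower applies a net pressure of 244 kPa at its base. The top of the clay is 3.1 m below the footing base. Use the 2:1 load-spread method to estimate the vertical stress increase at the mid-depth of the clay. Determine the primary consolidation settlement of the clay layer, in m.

S_c ≈ 0.0343 m

Mid-depth of clay below the footing base: z = 3.1 + 4.3/2 = 5.25 m.
Stress increase at mid-clay by the 2:1 spreading method:
Δσ ≈ qD²/(D+z)² = 244×1.9²/(1.9+5.25)² = 17.23 kPa
Final effective stress: σ'_f = σ'_0 + Δσ = 106 + 17.23 = 123.23 kPa.
Normally consolidated clay, so the full stress increment lies on the virgin compression line:
S_c = C_c·H/(1+e₀)·log₁₀(σ'_f/σ'_0) = 0.26×4.3/(1+1.13)×log₁₀(123.23/106)
    = 0.52488 × 0.065411 = 0.03433 m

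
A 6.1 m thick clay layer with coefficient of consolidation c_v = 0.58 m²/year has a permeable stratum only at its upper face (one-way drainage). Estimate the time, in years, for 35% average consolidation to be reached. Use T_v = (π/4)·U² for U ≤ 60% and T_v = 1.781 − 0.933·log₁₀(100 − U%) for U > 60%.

t ≈ 6.17 years

Drainage path length: H_d = H = 6.1 m (single drainage).
U ≤ 60%: T_v = (π/4)·U² = (π/4)×0.35² = 0.096211.
t = T_v·H_d²/c_v = 0.096211×6.1²/0.58 = 6.172 years.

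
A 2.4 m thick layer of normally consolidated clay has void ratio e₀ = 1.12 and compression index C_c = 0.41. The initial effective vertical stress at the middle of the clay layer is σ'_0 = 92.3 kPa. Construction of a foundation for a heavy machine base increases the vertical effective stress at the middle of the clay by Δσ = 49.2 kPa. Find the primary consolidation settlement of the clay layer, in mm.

Final effective stress: σ'_f = σ'_0 + Δσ = 92.3 + 49.2 = 141.5 kPa.
Normally consolidated clay, so the full stress increment lies on the virgin compression line:
S_c = C_c·H/(1+e₀)·log₁₀(σ'_f/σ'_0) = 0.41×2.4/(1+1.12)×log₁₀(141.5/92.3)
    = 0.46415 × 0.18555 = 0.08612 m

S_c ≈ 86.1 mm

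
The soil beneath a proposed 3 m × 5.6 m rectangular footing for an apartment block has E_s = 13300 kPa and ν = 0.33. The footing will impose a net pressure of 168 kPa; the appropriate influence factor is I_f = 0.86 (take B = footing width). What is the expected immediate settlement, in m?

Immediate (elastic) settlement: S_e = q·B·(1−ν²)/E_s · I_f.
S_e = 168 × 3 × (1 − 0.33²) / 13300 × 0.86
    = 168 × 3 × 0.8911 / 13300 × 0.86
    = 0.02904 m

S_e ≈ 0.029 m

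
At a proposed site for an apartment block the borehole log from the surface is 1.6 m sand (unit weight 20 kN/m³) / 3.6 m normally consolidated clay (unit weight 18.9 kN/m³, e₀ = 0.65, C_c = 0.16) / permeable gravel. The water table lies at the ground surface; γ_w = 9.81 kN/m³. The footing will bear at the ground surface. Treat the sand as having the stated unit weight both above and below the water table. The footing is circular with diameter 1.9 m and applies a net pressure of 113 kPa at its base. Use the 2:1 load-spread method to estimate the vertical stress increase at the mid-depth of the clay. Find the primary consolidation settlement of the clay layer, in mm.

S_c ≈ 55.8 mm

Mid-depth of clay below the ground surface: z = 1.6 + 3.6/2 = 3.4 m.
Total vertical stress at mid-clay: σ_v = 20×1.6 + 18.9×1.8 = 66.02 kPa.
Pore pressure: u = 9.81×(3.4 − 0) = 33.354 kPa.
Initial effective stress: σ'_0 = σ_v − u = 66.02 − 33.354 = 32.666 kPa.
Stress increase at mid-clay by the 2:1 spreading method:
Δσ ≈ qD²/(D+z)² = 113×1.9²/(1.9+3.4)² = 14.522 kPa
Final effective stress: σ'_f = σ'_0 + Δσ = 32.666 + 14.522 = 47.188 kPa.
Normally consolidated clay, so the full stress increment lies on the virgin compression line:
S_c = C_c·H/(1+e₀)·log₁₀(σ'_f/σ'_0) = 0.16×3.6/(1+0.65)×log₁₀(47.188/32.666)
    = 0.34909 × 0.15974 = 0.05576 m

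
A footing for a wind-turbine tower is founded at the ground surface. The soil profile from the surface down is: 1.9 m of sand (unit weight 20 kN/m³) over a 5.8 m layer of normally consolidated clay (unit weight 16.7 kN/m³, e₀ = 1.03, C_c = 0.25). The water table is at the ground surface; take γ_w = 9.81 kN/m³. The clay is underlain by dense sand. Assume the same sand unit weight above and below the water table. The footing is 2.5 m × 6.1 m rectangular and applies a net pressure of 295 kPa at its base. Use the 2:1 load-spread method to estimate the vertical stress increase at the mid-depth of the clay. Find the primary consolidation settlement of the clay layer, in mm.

S_c ≈ 276 mm

Mid-depth of clay below the ground surface: z = 1.9 + 5.8/2 = 4.8 m.
Total vertical stress at mid-clay: σ_v = 20×1.9 + 16.7×2.9 = 86.43 kPa.
Pore pressure: u = 9.81×(4.8 − 0) = 47.088 kPa.
Initial effective stress: σ'_0 = σ_v − u = 86.43 − 47.088 = 39.342 kPa.
Stress increase at mid-clay by the 2:1 spreading method:
Δσ = qBL/((B+z)(L+z)) = 295×2.5×6.1/((2.5+4.8)(6.1+4.8)) = 56.538 kPa
Final effective stress: σ'_f = σ'_0 + Δσ = 39.342 + 56.538 = 95.88 kPa.
Normally consolidated clay, so the full stress increment lies on the virgin compression line:
S_c = C_c·H/(1+e₀)·log₁₀(σ'_f/σ'_0) = 0.25×5.8/(1+1.03)×log₁₀(95.88/39.342)
    = 0.71429 × 0.38687 = 0.2763 m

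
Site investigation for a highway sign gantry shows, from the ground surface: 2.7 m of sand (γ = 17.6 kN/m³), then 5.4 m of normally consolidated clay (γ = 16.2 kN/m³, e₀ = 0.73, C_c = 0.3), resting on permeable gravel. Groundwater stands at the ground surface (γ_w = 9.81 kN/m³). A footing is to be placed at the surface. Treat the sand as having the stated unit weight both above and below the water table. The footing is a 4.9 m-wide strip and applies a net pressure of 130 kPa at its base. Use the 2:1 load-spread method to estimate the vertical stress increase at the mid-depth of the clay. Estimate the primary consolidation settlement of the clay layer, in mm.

Mid-depth of clay below the ground surface: z = 2.7 + 5.4/2 = 5.4 m.
Total vertical stress at mid-clay: σ_v = 17.6×2.7 + 16.2×2.7 = 91.26 kPa.
Pore pressure: u = 9.81×(5.4 − 0) = 52.974 kPa.
Initial effective stress: σ'_0 = σ_v − u = 91.26 − 52.974 = 38.286 kPa.
Stress increase at mid-clay by the 2:1 spreading method:
Δσ = qB/(B+z) = 130×4.9/(4.9+5.4) = 61.845 kPa
Final effective stress: σ'_f = σ'_0 + Δσ = 38.286 + 61.845 = 100.13 kPa.
Normally consolidated clay, so the full stress increment lies on the virgin compression line:
S_c = C_c·H/(1+e₀)·log₁₀(σ'_f/σ'_0) = 0.3×5.4/(1+0.73)×log₁₀(100.13/38.286)
    = 0.93642 × 0.41752 = 0.391 m

S_c ≈ 391 mm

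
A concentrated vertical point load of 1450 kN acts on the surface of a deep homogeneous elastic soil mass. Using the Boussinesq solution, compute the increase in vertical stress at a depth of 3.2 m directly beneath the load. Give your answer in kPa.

Boussinesq vertical stress below a point load on an elastic half-space:
Δσ_z = 3P/(2πz²) · [1 + (r/z)²]^(−5/2)
r/z = 0/3.2 = 0; [1+(r/z)²]^(−5/2) = 1.
Δσ_z = 3×1450/(2π×3.2²) × 1 = 67.61 × 1 = 67.61 kPa

Δσ_z ≈ 67.6 kPa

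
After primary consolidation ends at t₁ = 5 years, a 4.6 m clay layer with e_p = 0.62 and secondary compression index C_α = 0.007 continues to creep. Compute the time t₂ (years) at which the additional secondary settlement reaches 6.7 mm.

S_s = C_α·H/(1+e_p)·log₁₀(t₂/t₁) ⇒ log₁₀(t₂/t₁) = S_s·(1+e_p)/(C_α·H).
log₁₀(t₂/t₁) = 0.0067 × (1+0.62) / (0.007×4.6) = 0.3371
t₂ = t₁ × 10^0.3371 = 5 × 2.173 = 10.87 years

t₂ ≈ 10.9 years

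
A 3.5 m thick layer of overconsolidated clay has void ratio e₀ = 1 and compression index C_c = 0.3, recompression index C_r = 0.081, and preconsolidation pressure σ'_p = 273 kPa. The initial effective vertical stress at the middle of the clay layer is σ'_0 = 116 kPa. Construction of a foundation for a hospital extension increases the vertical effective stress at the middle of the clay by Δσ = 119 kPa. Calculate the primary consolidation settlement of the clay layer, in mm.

Final effective stress: σ'_f = 116 + 119 = 235 kPa.
σ'_f = 235 ≤ σ'_p = 273 kPa, so the clay remains overconsolidated and only the recompression index applies:
S_c = C_r·H/(1+e₀)·log₁₀(σ'_f/σ'_0) = 0.081×3.5/2×log₁₀(235/116)
    = 0.14175 × 0.30661 = 0.04346 m

S_c ≈ 43.5 mm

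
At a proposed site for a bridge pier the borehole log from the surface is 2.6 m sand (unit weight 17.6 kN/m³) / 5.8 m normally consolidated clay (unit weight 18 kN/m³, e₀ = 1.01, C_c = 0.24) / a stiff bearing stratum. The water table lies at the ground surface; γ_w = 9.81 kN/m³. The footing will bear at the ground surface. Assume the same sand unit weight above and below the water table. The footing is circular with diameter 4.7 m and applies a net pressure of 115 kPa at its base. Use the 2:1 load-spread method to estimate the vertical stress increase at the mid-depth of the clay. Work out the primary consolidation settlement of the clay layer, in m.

S_c ≈ 0.133 m

Mid-depth of clay below the ground surface: z = 2.6 + 5.8/2 = 5.5 m.
Total vertical stress at mid-clay: σ_v = 17.6×2.6 + 18×2.9 = 97.96 kPa.
Pore pressure: u = 9.81×(5.5 − 0) = 53.955 kPa.
Initial effective stress: σ'_0 = σ_v − u = 97.96 − 53.955 = 44.005 kPa.
Stress increase at mid-clay by the 2:1 spreading method:
Δσ ≈ qD²/(D+z)² = 115×4.7²/(4.7+5.5)² = 24.417 kPa
Final effective stress: σ'_f = σ'_0 + Δσ = 44.005 + 24.417 = 68.422 kPa.
Normally consolidated clay, so the full stress increment lies on the virgin compression line:
S_c = C_c·H/(1+e₀)·log₁₀(σ'_f/σ'_0) = 0.24×5.8/(1+1.01)×log₁₀(68.422/44.005)
    = 0.69254 × 0.19169 = 0.1328 m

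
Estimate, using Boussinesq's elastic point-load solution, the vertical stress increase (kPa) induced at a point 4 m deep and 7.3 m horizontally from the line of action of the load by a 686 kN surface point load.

Δσ_z ≈ 0.525 kPa

Boussinesq vertical stress below a point load on an elastic half-space:
Δσ_z = 3P/(2πz²) · [1 + (r/z)²]^(−5/2)
r/z = 7.3/4 = 1.825; [1+(r/z)²]^(−5/2) = 0.025623.
Δσ_z = 3×686/(2π×4²) × 0.025623 = 20.471 × 0.025623 = 0.5245 kPa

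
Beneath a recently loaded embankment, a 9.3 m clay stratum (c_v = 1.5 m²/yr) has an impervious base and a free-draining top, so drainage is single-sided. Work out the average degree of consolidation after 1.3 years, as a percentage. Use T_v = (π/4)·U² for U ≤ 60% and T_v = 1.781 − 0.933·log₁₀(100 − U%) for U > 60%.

Drainage path length: H_d = H = 9.3 m (single drainage).
T_v = c_v·t/H_d² = 1.5×1.3/9.3² = 0.022546.
T_v = 0.022546 corresponds to the U ≤ 60% branch:
U = √(4T_v/π) = 0.1694

U ≈ 16.9 %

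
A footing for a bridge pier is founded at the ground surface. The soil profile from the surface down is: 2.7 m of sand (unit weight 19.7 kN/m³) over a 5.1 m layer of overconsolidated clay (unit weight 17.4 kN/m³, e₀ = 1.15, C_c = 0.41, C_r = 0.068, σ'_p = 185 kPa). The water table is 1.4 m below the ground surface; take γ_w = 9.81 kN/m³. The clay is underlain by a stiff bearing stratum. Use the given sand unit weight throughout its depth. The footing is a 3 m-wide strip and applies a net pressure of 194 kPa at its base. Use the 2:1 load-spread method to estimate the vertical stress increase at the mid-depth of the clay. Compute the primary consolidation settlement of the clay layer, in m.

Mid-depth of clay below the ground surface: z = 2.7 + 5.1/2 = 5.25 m.
Total vertical stress at mid-clay: σ_v = 19.7×2.7 + 17.4×2.55 = 97.56 kPa.
Pore pressure: u = 9.81×(5.25 − 1.4) = 37.769 kPa.
Initial effective stress: σ'_0 = σ_v − u = 97.56 − 37.769 = 59.791 kPa.
Stress increase at mid-clay by the 2:1 spreading method:
Δσ = qB/(B+z) = 194×3/(3+5.25) = 70.545 kPa
Final effective stress: σ'_f = 59.791 + 70.545 = 130.34 kPa.
σ'_f = 130.34 ≤ σ'_p = 185 kPa, so the clay remains overconsolidated and only the recompression index applies:
S_c = C_r·H/(1+e₀)·log₁₀(σ'_f/σ'_0) = 0.068×5.1/2.15×log₁₀(130.34/59.791)
    = 0.1613 × 0.33844 = 0.05459 m

S_c ≈ 0.0546 m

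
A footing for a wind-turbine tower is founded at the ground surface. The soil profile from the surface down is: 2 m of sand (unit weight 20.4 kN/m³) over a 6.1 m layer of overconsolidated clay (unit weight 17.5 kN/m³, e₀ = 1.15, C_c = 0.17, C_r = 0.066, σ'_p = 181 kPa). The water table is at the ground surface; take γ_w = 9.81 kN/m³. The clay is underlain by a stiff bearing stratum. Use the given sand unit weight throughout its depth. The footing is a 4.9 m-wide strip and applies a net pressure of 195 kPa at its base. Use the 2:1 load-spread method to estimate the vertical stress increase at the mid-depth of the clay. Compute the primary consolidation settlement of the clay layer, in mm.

S_c ≈ 93.3 mm

Mid-depth of clay below the ground surface: z = 2 + 6.1/2 = 5.05 m.
Total vertical stress at mid-clay: σ_v = 20.4×2 + 17.5×3.05 = 94.175 kPa.
Pore pressure: u = 9.81×(5.05 − 0) = 49.541 kPa.
Initial effective stress: σ'_0 = σ_v − u = 94.175 − 49.541 = 44.634 kPa.
Stress increase at mid-clay by the 2:1 spreading method:
Δσ = qB/(B+z) = 195×4.9/(4.9+5.05) = 96.03 kPa
Final effective stress: σ'_f = 44.634 + 96.03 = 140.66 kPa.
σ'_f = 140.66 ≤ σ'_p = 181 kPa, so the clay remains overconsolidated and only the recompression index applies:
S_c = C_r·H/(1+e₀)·log₁₀(σ'_f/σ'_0) = 0.066×6.1/2.15×log₁₀(140.66/44.634)
    = 0.18726 × 0.4985 = 0.09335 m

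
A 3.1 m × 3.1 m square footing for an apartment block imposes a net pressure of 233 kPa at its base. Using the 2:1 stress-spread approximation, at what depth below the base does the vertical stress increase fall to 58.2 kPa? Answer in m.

2:1 spreading — at depth z the loaded area has grown by z in each plan dimension:
qB²/(B+z)² = Δσ_z ⇒ z = B(√(q/Δσ_z) − 1) = 3.1×(√(233/58.2) − 1) = 3.103 m

z ≈ 3.1 m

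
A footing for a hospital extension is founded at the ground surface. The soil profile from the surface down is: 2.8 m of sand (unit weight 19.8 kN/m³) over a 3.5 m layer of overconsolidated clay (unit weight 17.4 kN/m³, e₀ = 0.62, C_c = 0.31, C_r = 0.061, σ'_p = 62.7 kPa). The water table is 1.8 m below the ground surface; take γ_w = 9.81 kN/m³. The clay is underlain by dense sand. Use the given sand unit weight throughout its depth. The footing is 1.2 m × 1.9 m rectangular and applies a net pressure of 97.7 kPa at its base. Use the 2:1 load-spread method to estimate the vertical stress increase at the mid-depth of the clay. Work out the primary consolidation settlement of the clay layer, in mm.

Mid-depth of clay below the ground surface: z = 2.8 + 3.5/2 = 4.55 m.
Total vertical stress at mid-clay: σ_v = 19.8×2.8 + 17.4×1.75 = 85.89 kPa.
Pore pressure: u = 9.81×(4.55 − 1.8) = 26.978 kPa.
Initial effective stress: σ'_0 = σ_v − u = 85.89 − 26.978 = 58.912 kPa.
Stress increase at mid-clay by the 2:1 spreading method:
Δσ = qBL/((B+z)(L+z)) = 97.7×1.2×1.9/((1.2+4.55)(1.9+4.55)) = 6.0062 kPa
Final effective stress: σ'_f = 58.912 + 6.0062 = 64.918 kPa.
σ'_f = 64.918 > σ'_p = 62.7 kPa, so the stress path crosses the preconsolidation pressure — recompression up to σ'_p, then virgin compression beyond:
S_c = H/(1+e₀)·[C_r·log₁₀(σ'_p/σ'_0) + C_c·log₁₀(σ'_f/σ'_p)]
    = 3.5/1.62 × [0.061×log₁₀(62.7/58.912) + 0.31×log₁₀(64.918/62.7)]
    = 2.1605 × [0.0016509 + 0.0046803] = 0.01368 m

S_c ≈ 13.7 mm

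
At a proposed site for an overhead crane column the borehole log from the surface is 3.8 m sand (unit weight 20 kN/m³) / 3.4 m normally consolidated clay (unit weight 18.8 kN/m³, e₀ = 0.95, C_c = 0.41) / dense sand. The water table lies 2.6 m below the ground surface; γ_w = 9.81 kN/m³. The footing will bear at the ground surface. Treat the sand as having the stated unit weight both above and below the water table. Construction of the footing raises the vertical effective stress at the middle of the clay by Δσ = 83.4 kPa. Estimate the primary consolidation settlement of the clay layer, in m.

Mid-depth of clay below the ground surface: z = 3.8 + 3.4/2 = 5.5 m.
Total vertical stress at mid-clay: σ_v = 20×3.8 + 18.8×1.7 = 107.96 kPa.
Pore pressure: u = 9.81×(5.5 − 2.6) = 28.449 kPa.
Initial effective stress: σ'_0 = σ_v − u = 107.96 − 28.449 = 79.511 kPa.
Final effective stress: σ'_f = σ'_0 + Δσ = 79.511 + 83.4 = 162.91 kPa.
Normally consolidated clay, so the full stress increment lies on the virgin compression line:
S_c = C_c·H/(1+e₀)·log₁₀(σ'_f/σ'_0) = 0.41×3.4/(1+0.95)×log₁₀(162.91/79.511)
    = 0.71487 × 0.31152 = 0.2227 m

S_c ≈ 0.223 m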